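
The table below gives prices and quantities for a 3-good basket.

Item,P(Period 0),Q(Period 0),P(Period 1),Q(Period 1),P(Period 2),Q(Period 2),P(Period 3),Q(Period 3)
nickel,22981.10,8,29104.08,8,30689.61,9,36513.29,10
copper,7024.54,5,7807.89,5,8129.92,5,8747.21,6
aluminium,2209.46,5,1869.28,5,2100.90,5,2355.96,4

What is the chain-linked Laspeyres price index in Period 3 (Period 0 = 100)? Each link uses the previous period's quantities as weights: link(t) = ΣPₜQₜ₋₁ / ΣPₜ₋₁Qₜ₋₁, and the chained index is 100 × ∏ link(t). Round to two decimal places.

Link Period 0→Period 1:
ΣP(Period 1)Q(Period 0) = 29104.08×8 + 7807.89×5 + 1869.28×5 = 232832.64 + 39039.45 + 9346.4 = 281218.49
ΣP(Period 0)Q(Period 0) = 22981.10×8 + 7024.54×5 + 2209.46×5 = 183848.8 + 35122.7 + 11047.3 = 230018.8
link = 281218.49/230018.8 = 1.222589
Link Period 1→Period 2:
ΣP(Period 2)Q(Period 1) = 30689.61×8 + 8129.92×5 + 2100.90×5 = 245516.88 + 40649.6 + 10504.5 = 296670.98
ΣP(Period 1)Q(Period 1) = 29104.08×8 + 7807.89×5 + 1869.28×5 = 232832.64 + 39039.45 + 9346.4 = 281218.49
link = 296670.98/281218.49 = 1.054948
Link Period 2→Period 3:
ΣP(Period 3)Q(Period 2) = 36513.29×9 + 8747.21×5 + 2355.96×5 = 328619.61 + 43736.05 + 11779.8 = 384135.46
ΣP(Period 2)Q(Period 2) = 30689.61×9 + 8129.92×5 + 2100.90×5 = 276206.49 + 40649.6 + 10504.5 = 327360.59
link = 384135.46/327360.59 = 1.173432
Chained index = 100 × 1.222589 × 1.054948 × 1.173432 = 151.3456

151.35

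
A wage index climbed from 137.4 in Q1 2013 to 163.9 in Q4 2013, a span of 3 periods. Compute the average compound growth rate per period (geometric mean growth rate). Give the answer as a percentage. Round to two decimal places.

6.05%

Growth factor = (163.9/137.4)^(1/3) = (1.192868)^(1/3) = 1.060549
Growth rate = 1.060549 − 1 = 0.060549 = 6.0549%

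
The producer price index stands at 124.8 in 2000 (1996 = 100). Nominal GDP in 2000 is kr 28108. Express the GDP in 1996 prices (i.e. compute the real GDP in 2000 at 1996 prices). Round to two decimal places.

Real = Nominal ÷ (Index/100) = 28108 ÷ (124.8/100)
     = 28108 ÷ 1.248 = 22522.4359

22522.44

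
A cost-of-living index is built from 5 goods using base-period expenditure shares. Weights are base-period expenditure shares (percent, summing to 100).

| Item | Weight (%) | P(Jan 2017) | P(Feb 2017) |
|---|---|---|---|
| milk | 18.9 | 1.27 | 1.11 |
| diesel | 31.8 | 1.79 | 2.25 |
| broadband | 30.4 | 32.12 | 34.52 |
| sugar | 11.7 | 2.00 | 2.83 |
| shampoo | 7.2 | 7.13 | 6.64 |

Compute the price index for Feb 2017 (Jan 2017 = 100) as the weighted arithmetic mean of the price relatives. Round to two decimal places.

milk: 18.9 × (1.11/1.27) = 18.9 × 0.874016 = 16.5189
diesel: 31.8 × (2.25/1.79) = 31.8 × 1.256983 = 39.9721
broadband: 30.4 × (34.52/32.12) = 30.4 × 1.074720 = 32.6715
sugar: 11.7 × (2.83/2.00) = 11.7 × 1.415000 = 16.5555
shampoo: 7.2 × (6.64/7.13) = 7.2 × 0.931276 = 6.7052
Index = Σ wᵢ·(p₁ᵢ/p₀ᵢ) = 16.5189 + 39.9721 + 32.6715 + 16.5555 + 6.7052 = 112.4231

112.42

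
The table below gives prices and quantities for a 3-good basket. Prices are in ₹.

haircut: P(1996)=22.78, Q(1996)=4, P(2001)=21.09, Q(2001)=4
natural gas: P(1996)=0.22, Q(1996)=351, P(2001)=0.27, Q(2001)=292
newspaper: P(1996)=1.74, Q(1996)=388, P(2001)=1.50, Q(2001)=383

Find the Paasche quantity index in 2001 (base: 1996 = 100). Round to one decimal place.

Paasche quantity index uses current-period prices as weights.
ΣP(2001)·Q(2001) = 21.09×4 + 0.27×292 + 1.50×383 = 84.36 + 78.84 + 574.5 = 737.7
ΣP(2001)·Q(1996) = 21.09×4 + 0.27×351 + 1.50×388 = 84.36 + 94.77 + 582 = 761.13
Index = 737.7 / 761.13 × 100 = 96.9217

96.9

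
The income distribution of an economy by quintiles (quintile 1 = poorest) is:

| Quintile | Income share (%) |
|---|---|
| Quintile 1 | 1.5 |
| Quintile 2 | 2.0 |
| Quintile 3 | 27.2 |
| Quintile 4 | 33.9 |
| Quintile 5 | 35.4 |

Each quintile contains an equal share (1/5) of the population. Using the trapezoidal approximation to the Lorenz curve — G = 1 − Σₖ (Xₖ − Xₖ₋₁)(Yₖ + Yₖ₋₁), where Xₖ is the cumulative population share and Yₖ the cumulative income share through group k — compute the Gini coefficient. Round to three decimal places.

0.399

Cumulative income shares Yₖ: 0.0150, 0.0350, 0.3070, 0.6460, 1.0000
Σ (Xₖ−Xₖ₋₁)(Yₖ+Yₖ₋₁) = (1/5)(0.0150+0.0000) + (1/5)(0.0350+0.0150) + (1/5)(0.3070+0.0350) + (1/5)(0.6460+0.3070) + (1/5)(1.0000+0.6460)
  = 0.0030 + 0.0100 + 0.0684 + 0.1906 + 0.3292 = 0.6012
G = 1 − 0.6012 = 0.3988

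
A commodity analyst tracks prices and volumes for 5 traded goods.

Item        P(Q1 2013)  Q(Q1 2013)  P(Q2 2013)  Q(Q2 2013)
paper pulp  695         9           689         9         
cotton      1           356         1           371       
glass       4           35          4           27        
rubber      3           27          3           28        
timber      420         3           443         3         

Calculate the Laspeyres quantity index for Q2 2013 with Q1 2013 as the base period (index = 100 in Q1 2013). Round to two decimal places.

Laspeyres quantity index uses base-period prices as weights.
ΣP(Q1 2013)·Q(Q2 2013) = 695×9 + 1×371 + 4×27 + 3×28 + 420×3 = 6255 + 371 + 108 + 84 + 1260 = 8078
ΣP(Q1 2013)·Q(Q1 2013) = 695×9 + 1×356 + 4×35 + 3×27 + 420×3 = 6255 + 356 + 140 + 81 + 1260 = 8092
Index = 8078 / 8092 × 100 = 99.8270

99.83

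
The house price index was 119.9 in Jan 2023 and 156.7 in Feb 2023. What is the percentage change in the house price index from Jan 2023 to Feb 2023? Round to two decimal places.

30.69%

Change = (156.7 − 119.9) / 119.9 × 100
       = 36.8 / 119.9 × 100 = 30.6922%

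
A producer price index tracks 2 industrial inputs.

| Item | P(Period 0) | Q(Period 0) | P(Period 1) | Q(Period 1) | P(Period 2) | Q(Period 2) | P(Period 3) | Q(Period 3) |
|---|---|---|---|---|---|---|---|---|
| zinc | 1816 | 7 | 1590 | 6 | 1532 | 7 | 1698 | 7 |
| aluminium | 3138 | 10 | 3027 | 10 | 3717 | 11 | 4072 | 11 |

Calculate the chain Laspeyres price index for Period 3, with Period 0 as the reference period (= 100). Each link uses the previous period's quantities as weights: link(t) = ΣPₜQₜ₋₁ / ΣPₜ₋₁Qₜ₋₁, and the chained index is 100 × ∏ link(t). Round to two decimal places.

Link Period 0→Period 1:
ΣP(Period 1)Q(Period 0) = 1590×7 + 3027×10 = 11130 + 30270 = 41400
ΣP(Period 0)Q(Period 0) = 1816×7 + 3138×10 = 12712 + 31380 = 44092
link = 41400/44092 = 0.938946
Link Period 1→Period 2:
ΣP(Period 2)Q(Period 1) = 1532×6 + 3717×10 = 9192 + 37170 = 46362
ΣP(Period 1)Q(Period 1) = 1590×6 + 3027×10 = 9540 + 30270 = 39810
link = 46362/39810 = 1.164582
Link Period 2→Period 3:
ΣP(Period 3)Q(Period 2) = 1698×7 + 4072×11 = 11886 + 44792 = 56678
ΣP(Period 2)Q(Period 2) = 1532×7 + 3717×11 = 10724 + 40887 = 51611
link = 56678/51611 = 1.098177
Chained index = 100 × 0.938946 × 1.164582 × 1.098177 = 120.0833

120.08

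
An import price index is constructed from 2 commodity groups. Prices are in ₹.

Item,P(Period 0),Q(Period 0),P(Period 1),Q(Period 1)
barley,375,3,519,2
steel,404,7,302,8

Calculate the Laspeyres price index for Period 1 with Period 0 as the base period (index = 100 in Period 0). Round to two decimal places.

92.87

Laspeyres price index uses base-period quantities as weights.
ΣP(Period 1)·Q(Period 0) = 519×3 + 302×7 = 1557 + 2114 = 3671
ΣP(Period 0)·Q(Period 0) = 375×3 + 404×7 = 1125 + 2828 = 3953
Index = 3671 / 3953 × 100 = 92.8662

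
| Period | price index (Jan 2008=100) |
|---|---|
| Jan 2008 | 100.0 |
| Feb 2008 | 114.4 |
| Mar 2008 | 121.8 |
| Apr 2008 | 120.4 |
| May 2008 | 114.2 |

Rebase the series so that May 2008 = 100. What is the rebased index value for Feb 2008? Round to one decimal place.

Rebased(Feb 2008) = 114.4 / 114.2 × 100 = 100.1751

100.2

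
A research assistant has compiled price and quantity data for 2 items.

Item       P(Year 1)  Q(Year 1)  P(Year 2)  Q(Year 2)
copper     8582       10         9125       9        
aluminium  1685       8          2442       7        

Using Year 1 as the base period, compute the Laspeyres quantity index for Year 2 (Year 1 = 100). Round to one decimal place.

89.7

Laspeyres quantity index uses base-period prices as weights.
ΣP(Year 1)·Q(Year 2) = 8582×9 + 1685×7 = 77238 + 11795 = 89033
ΣP(Year 1)·Q(Year 1) = 8582×10 + 1685×8 = 85820 + 13480 = 99300
Index = 89033 / 99300 × 100 = 89.6606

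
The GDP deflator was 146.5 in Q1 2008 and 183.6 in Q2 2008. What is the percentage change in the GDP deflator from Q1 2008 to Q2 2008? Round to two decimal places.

Change = (183.6 − 146.5) / 146.5 × 100
       = 37.1 / 146.5 × 100 = 25.3242%

25.32%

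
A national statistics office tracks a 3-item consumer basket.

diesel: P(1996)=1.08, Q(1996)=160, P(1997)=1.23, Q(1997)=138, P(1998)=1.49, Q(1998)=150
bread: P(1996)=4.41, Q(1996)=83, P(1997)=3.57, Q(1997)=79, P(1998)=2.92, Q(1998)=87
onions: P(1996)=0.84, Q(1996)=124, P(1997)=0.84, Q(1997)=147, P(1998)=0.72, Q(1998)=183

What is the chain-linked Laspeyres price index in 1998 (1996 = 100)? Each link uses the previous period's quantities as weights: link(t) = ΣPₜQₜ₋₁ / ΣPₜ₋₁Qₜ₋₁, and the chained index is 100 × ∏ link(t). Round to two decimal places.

Link 1996→1997:
ΣP(1997)Q(1996) = 1.23×160 + 3.57×83 + 0.84×124 = 196.8 + 296.31 + 104.16 = 597.27
ΣP(1996)Q(1996) = 1.08×160 + 4.41×83 + 0.84×124 = 172.8 + 366.03 + 104.16 = 642.99
link = 597.27/642.99 = 0.928895
Link 1997→1998:
ΣP(1998)Q(1997) = 1.49×138 + 2.92×79 + 0.72×147 = 205.62 + 230.68 + 105.84 = 542.14
ΣP(1997)Q(1997) = 1.23×138 + 3.57×79 + 0.84×147 = 169.74 + 282.03 + 123.48 = 575.25
link = 542.14/575.25 = 0.942442
Chained index = 100 × 0.928895 × 0.942442 = 87.5430

87.54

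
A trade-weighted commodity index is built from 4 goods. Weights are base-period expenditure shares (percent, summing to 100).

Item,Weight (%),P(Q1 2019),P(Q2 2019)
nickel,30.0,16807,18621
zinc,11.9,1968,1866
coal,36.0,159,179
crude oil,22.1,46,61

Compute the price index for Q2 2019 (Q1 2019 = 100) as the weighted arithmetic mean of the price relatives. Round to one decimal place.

nickel: 30.0 × (18621/16807) = 30.0 × 1.107931 = 33.2379
zinc: 11.9 × (1866/1968) = 11.9 × 0.948171 = 11.2832
coal: 36.0 × (179/159) = 36.0 × 1.125786 = 40.5283
crude oil: 22.1 × (61/46) = 22.1 × 1.326087 = 29.3065
Index = Σ wᵢ·(p₁ᵢ/p₀ᵢ) = 33.2379 + 11.2832 + 40.5283 + 29.3065 = 114.3560

114.4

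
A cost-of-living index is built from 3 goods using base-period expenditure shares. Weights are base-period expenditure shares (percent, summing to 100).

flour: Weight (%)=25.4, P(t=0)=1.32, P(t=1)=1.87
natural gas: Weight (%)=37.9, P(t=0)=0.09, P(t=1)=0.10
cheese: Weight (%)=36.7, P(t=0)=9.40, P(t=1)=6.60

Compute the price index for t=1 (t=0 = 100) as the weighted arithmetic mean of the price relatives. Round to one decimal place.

flour: 25.4 × (1.87/1.32) = 25.4 × 1.416667 = 35.9833
natural gas: 37.9 × (0.10/0.09) = 37.9 × 1.111111 = 42.1111
cheese: 36.7 × (6.60/9.40) = 36.7 × 0.702128 = 25.7681
Index = Σ wᵢ·(p₁ᵢ/p₀ᵢ) = 35.9833 + 42.1111 + 25.7681 = 103.8625

103.9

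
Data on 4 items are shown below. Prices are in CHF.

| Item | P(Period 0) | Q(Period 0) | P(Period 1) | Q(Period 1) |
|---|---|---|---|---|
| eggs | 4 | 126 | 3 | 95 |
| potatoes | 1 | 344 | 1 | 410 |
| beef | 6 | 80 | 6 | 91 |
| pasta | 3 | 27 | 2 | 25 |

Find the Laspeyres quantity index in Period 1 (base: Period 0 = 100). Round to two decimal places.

100.14

Laspeyres quantity index uses base-period prices as weights.
ΣP(Period 0)·Q(Period 1) = 4×95 + 1×410 + 6×91 + 3×25 = 380 + 410 + 546 + 75 = 1411
ΣP(Period 0)·Q(Period 0) = 4×126 + 1×344 + 6×80 + 3×27 = 504 + 344 + 480 + 81 = 1409
Index = 1411 / 1409 × 100 = 100.1419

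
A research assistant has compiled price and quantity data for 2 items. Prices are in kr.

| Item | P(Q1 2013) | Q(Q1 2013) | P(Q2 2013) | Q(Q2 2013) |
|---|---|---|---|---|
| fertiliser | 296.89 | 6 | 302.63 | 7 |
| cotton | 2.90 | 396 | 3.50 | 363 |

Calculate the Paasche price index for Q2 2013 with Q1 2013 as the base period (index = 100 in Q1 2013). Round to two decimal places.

Paasche price index uses current-period quantities as weights.
ΣP(Q2 2013)·Q(Q2 2013) = 302.63×7 + 3.50×363 = 2118.41 + 1270.5 = 3388.91
ΣP(Q1 2013)·Q(Q2 2013) = 296.89×7 + 2.90×363 = 2078.23 + 1052.7 = 3130.93
Index = 3388.91 / 3130.93 × 100 = 108.2397

108.24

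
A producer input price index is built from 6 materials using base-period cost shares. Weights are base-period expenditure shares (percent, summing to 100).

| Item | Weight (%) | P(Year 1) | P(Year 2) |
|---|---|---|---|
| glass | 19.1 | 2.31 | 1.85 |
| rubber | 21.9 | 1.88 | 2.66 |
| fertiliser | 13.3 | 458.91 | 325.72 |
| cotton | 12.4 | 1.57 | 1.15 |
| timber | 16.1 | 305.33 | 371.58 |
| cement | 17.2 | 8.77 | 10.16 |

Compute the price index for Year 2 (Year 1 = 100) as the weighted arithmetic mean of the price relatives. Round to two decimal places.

glass: 19.1 × (1.85/2.31) = 19.1 × 0.800866 = 15.2965
rubber: 21.9 × (2.66/1.88) = 21.9 × 1.414894 = 30.9862
fertiliser: 13.3 × (325.72/458.91) = 13.3 × 0.709769 = 9.4399
cotton: 12.4 × (1.15/1.57) = 12.4 × 0.732484 = 9.0828
timber: 16.1 × (371.58/305.33) = 16.1 × 1.216978 = 19.5934
cement: 17.2 × (10.16/8.77) = 17.2 × 1.158495 = 19.9261
Index = Σ wᵢ·(p₁ᵢ/p₀ᵢ) = 15.2965 + 30.9862 + 9.4399 + 9.0828 + 19.5934 + 19.9261 = 104.3249

104.32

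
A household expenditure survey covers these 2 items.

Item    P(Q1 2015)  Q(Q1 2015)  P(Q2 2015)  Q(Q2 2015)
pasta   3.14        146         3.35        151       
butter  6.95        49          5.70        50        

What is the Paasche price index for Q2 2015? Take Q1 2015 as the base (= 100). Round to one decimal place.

Paasche price index uses current-period quantities as weights.
ΣP(Q2 2015)·Q(Q2 2015) = 3.35×151 + 5.70×50 = 505.85 + 285 = 790.85
ΣP(Q1 2015)·Q(Q2 2015) = 3.14×151 + 6.95×50 = 474.14 + 347.5 = 821.64
Index = 790.85 / 821.64 × 100 = 96.2526

96.3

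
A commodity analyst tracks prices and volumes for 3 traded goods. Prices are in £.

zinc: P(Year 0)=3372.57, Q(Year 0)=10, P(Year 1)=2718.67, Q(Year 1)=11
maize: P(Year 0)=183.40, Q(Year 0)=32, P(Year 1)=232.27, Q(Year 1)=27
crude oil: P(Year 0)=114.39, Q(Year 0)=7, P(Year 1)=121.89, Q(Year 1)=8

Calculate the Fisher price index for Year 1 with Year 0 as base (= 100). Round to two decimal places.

87.14

Laspeyres component (base-period weights):
ΣP(Year 1)Q(Year 0) = 2718.67×10 + 232.27×32 + 121.89×7 = 27186.7 + 7432.64 + 853.23 = 35472.57
ΣP(Year 0)Q(Year 0) = 3372.57×10 + 183.40×32 + 114.39×7 = 33725.7 + 5868.8 + 800.73 = 40395.23
L = 35472.57 / 40395.23 × 100 = 87.8138
Paasche component (current-period weights):
ΣP(Year 1)Q(Year 1) = 2718.67×11 + 232.27×27 + 121.89×8 = 29905.37 + 6271.29 + 975.12 = 37151.78
ΣP(Year 0)Q(Year 1) = 3372.57×11 + 183.40×27 + 114.39×8 = 37098.27 + 4951.8 + 915.12 = 42965.19
P = 37151.78 / 42965.19 × 100 = 86.4695
Fisher = √(L × P) = √(87.8138 × 86.4695) = 87.1390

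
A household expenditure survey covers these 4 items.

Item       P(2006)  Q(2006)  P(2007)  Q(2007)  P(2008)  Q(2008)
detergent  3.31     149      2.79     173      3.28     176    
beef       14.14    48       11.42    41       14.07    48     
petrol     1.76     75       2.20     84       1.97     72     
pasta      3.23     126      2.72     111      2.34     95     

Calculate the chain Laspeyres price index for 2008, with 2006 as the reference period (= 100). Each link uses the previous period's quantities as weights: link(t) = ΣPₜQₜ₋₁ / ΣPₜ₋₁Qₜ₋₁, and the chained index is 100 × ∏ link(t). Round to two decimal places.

Link 2006→2007:
ΣP(2007)Q(2006) = 2.79×149 + 11.42×48 + 2.20×75 + 2.72×126 = 415.71 + 548.16 + 165 + 342.72 = 1471.59
ΣP(2006)Q(2006) = 3.31×149 + 14.14×48 + 1.76×75 + 3.23×126 = 493.19 + 678.72 + 132 + 406.98 = 1710.89
link = 1471.59/1710.89 = 0.860131
Link 2007→2008:
ΣP(2008)Q(2007) = 3.28×173 + 14.07×41 + 1.97×84 + 2.34×111 = 567.44 + 576.87 + 165.48 + 259.74 = 1569.53
ΣP(2007)Q(2007) = 2.79×173 + 11.42×41 + 2.20×84 + 2.72×111 = 482.67 + 468.22 + 184.8 + 301.92 = 1437.61
link = 1569.53/1437.61 = 1.091763
Chained index = 100 × 0.860131 × 1.091763 = 93.9060

93.91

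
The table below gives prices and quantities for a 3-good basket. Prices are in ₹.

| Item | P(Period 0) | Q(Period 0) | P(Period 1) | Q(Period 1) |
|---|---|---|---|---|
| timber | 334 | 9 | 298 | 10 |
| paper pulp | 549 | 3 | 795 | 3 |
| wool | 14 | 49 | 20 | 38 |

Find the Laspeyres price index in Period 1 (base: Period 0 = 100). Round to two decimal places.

113.26

Laspeyres price index uses base-period quantities as weights.
ΣP(Period 1)·Q(Period 0) = 298×9 + 795×3 + 20×49 = 2682 + 2385 + 980 = 6047
ΣP(Period 0)·Q(Period 0) = 334×9 + 549×3 + 14×49 = 3006 + 1647 + 686 = 5339
Index = 6047 / 5339 × 100 = 113.2609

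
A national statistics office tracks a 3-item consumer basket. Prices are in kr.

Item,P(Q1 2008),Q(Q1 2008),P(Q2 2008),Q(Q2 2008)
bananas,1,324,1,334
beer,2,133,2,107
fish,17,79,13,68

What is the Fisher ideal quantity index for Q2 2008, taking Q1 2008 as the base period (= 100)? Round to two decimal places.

88.36

Laspeyres component (base-period weights):
ΣP(Q1 2008)Q(Q2 2008) = 1×334 + 2×107 + 17×68 = 334 + 214 + 1156 = 1704
ΣP(Q1 2008)Q(Q1 2008) = 1×324 + 2×133 + 17×79 = 324 + 266 + 1343 = 1933
L = 1704 / 1933 × 100 = 88.1531
Paasche component (current-period weights):
ΣP(Q2 2008)Q(Q2 2008) = 1×334 + 2×107 + 13×68 = 334 + 214 + 884 = 1432
ΣP(Q2 2008)Q(Q1 2008) = 1×324 + 2×133 + 13×79 = 324 + 266 + 1027 = 1617
P = 1432 / 1617 × 100 = 88.5591
Fisher = √(L × P) = √(88.1531 × 88.5591) = 88.3559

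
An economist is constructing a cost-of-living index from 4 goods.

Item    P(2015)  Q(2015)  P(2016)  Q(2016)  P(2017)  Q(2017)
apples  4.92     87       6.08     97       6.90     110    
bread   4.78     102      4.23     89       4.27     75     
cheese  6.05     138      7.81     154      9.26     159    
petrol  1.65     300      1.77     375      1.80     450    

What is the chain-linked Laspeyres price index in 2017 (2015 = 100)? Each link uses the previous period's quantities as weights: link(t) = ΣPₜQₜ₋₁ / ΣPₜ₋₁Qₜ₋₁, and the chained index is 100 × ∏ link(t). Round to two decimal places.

Link 2015→2016:
ΣP(2016)Q(2015) = 6.08×87 + 4.23×102 + 7.81×138 + 1.77×300 = 528.96 + 431.46 + 1077.78 + 531 = 2569.2
ΣP(2015)Q(2015) = 4.92×87 + 4.78×102 + 6.05×138 + 1.65×300 = 428.04 + 487.56 + 834.9 + 495 = 2245.5
link = 2569.2/2245.5 = 1.144155
Link 2016→2017:
ΣP(2017)Q(2016) = 6.90×97 + 4.27×89 + 9.26×154 + 1.80×375 = 669.3 + 380.03 + 1426.04 + 675 = 3150.37
ΣP(2016)Q(2016) = 6.08×97 + 4.23×89 + 7.81×154 + 1.77×375 = 589.76 + 376.47 + 1202.74 + 663.75 = 2832.72
link = 3150.37/2832.72 = 1.112136
Chained index = 100 × 1.144155 × 1.112136 = 127.2456

127.25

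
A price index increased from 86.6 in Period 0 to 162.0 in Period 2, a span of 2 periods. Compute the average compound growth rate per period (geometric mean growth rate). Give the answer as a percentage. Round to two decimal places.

36.77%

Growth factor = (162.0/86.6)^(1/2) = (1.870670)^(1/2) = 1.367724
Growth rate = 1.367724 − 1 = 0.367724 = 36.7724%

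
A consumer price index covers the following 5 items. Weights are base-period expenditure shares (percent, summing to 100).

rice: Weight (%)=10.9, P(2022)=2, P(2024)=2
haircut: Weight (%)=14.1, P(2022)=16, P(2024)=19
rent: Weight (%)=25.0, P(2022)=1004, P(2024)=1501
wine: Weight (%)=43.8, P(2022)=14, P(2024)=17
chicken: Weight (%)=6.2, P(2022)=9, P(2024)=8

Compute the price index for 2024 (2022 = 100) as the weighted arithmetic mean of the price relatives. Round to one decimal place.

rice: 10.9 × (2/2) = 10.9 × 1.000000 = 10.9000
haircut: 14.1 × (19/16) = 14.1 × 1.187500 = 16.7437
rent: 25.0 × (1501/1004) = 25.0 × 1.495020 = 37.3755
wine: 43.8 × (17/14) = 43.8 × 1.214286 = 53.1857
chicken: 6.2 × (8/9) = 6.2 × 0.888889 = 5.5111
Index = Σ wᵢ·(p₁ᵢ/p₀ᵢ) = 10.9000 + 16.7437 + 37.3755 + 53.1857 + 5.5111 = 123.7161

123.7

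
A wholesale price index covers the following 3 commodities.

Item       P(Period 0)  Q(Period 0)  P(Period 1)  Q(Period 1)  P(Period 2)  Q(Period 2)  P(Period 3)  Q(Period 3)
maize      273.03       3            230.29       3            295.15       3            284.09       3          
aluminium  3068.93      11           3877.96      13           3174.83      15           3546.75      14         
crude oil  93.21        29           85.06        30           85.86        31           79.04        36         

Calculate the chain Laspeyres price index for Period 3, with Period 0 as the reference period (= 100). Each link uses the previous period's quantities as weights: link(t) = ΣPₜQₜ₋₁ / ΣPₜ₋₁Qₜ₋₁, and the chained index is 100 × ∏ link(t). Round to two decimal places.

113.14

Link Period 0→Period 1:
ΣP(Period 1)Q(Period 0) = 230.29×3 + 3877.96×11 + 85.06×29 = 690.87 + 42657.56 + 2466.74 = 45815.17
ΣP(Period 0)Q(Period 0) = 273.03×3 + 3068.93×11 + 93.21×29 = 819.09 + 33758.23 + 2703.09 = 37280.41
link = 45815.17/37280.41 = 1.228934
Link Period 1→Period 2:
ΣP(Period 2)Q(Period 1) = 295.15×3 + 3174.83×13 + 85.86×30 = 885.45 + 41272.79 + 2575.8 = 44734.04
ΣP(Period 1)Q(Period 1) = 230.29×3 + 3877.96×13 + 85.06×30 = 690.87 + 50413.48 + 2551.8 = 53656.15
link = 44734.04/53656.15 = 0.833717
Link Period 2→Period 3:
ΣP(Period 3)Q(Period 2) = 284.09×3 + 3546.75×15 + 79.04×31 = 852.27 + 53201.25 + 2450.24 = 56503.76
ΣP(Period 2)Q(Period 2) = 295.15×3 + 3174.83×15 + 85.86×31 = 885.45 + 47622.45 + 2661.66 = 51169.56
link = 56503.76/51169.56 = 1.104246
Chained index = 100 × 1.228934 × 0.833717 × 1.104246 = 113.1391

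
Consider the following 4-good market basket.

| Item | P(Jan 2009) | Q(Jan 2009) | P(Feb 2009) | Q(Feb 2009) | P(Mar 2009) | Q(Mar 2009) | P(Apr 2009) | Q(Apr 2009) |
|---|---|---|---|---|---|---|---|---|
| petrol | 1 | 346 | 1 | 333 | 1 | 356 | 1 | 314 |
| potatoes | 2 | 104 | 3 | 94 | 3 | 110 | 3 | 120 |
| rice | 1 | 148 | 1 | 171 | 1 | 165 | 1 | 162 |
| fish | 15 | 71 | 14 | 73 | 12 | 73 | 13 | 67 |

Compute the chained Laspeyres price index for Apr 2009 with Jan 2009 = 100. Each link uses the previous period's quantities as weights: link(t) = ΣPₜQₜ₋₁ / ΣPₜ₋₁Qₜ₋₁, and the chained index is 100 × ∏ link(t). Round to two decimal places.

Link Jan 2009→Feb 2009:
ΣP(Feb 2009)Q(Jan 2009) = 1×346 + 3×104 + 1×148 + 14×71 = 346 + 312 + 148 + 994 = 1800
ΣP(Jan 2009)Q(Jan 2009) = 1×346 + 2×104 + 1×148 + 15×71 = 346 + 208 + 148 + 1065 = 1767
link = 1800/1767 = 1.018676
Link Feb 2009→Mar 2009:
ΣP(Mar 2009)Q(Feb 2009) = 1×333 + 3×94 + 1×171 + 12×73 = 333 + 282 + 171 + 876 = 1662
ΣP(Feb 2009)Q(Feb 2009) = 1×333 + 3×94 + 1×171 + 14×73 = 333 + 282 + 171 + 1022 = 1808
link = 1662/1808 = 0.919248
Link Mar 2009→Apr 2009:
ΣP(Apr 2009)Q(Mar 2009) = 1×356 + 3×110 + 1×165 + 13×73 = 356 + 330 + 165 + 949 = 1800
ΣP(Mar 2009)Q(Mar 2009) = 1×356 + 3×110 + 1×165 + 12×73 = 356 + 330 + 165 + 876 = 1727
link = 1800/1727 = 1.042270
Chained index = 100 × 1.018676 × 0.919248 × 1.042270 = 97.5998

97.60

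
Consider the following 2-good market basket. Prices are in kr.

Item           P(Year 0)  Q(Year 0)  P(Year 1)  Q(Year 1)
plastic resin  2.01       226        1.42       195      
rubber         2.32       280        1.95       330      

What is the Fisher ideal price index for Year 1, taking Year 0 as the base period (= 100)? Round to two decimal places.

79.02

Laspeyres component (base-period weights):
ΣP(Year 1)Q(Year 0) = 1.42×226 + 1.95×280 = 320.92 + 546 = 866.92
ΣP(Year 0)Q(Year 0) = 2.01×226 + 2.32×280 = 454.26 + 649.6 = 1103.86
L = 866.92 / 1103.86 × 100 = 78.5353
Paasche component (current-period weights):
ΣP(Year 1)Q(Year 1) = 1.42×195 + 1.95×330 = 276.9 + 643.5 = 920.4
ΣP(Year 0)Q(Year 1) = 2.01×195 + 2.32×330 = 391.95 + 765.6 = 1157.55
P = 920.4 / 1157.55 × 100 = 79.5128
Fisher = √(L × P) = √(78.5353 × 79.5128) = 79.0225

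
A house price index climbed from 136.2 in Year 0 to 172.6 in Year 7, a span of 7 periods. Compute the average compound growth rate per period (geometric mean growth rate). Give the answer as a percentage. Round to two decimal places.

3.44%

Growth factor = (172.6/136.2)^(1/7) = (1.267254)^(1/7) = 1.034415
Growth rate = 1.034415 − 1 = 0.034415 = 3.4415%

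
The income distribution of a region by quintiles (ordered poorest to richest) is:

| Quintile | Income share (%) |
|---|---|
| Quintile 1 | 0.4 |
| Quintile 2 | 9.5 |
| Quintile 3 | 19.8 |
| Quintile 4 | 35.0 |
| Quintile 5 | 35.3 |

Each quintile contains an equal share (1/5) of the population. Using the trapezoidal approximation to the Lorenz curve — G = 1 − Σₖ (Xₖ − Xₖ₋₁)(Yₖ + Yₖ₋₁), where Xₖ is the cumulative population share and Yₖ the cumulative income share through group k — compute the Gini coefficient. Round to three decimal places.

Cumulative income shares Yₖ: 0.0040, 0.0990, 0.2970, 0.6470, 1.0000
Σ (Xₖ−Xₖ₋₁)(Yₖ+Yₖ₋₁) = (1/5)(0.0040+0.0000) + (1/5)(0.0990+0.0040) + (1/5)(0.2970+0.0990) + (1/5)(0.6470+0.2970) + (1/5)(1.0000+0.6470)
  = 0.0008 + 0.0206 + 0.0792 + 0.1888 + 0.3294 = 0.6188
G = 1 − 0.6188 = 0.3812

0.381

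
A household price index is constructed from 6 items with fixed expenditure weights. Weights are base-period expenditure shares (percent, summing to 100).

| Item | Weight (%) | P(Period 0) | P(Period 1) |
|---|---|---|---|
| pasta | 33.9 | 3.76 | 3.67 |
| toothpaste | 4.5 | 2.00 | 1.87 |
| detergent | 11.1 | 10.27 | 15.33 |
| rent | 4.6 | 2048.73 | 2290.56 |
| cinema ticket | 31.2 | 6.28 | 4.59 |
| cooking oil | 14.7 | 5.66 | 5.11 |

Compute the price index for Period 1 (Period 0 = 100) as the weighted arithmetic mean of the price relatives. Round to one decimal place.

pasta: 33.9 × (3.67/3.76) = 33.9 × 0.976064 = 33.0886
toothpaste: 4.5 × (1.87/2.00) = 4.5 × 0.935000 = 4.2075
detergent: 11.1 × (15.33/10.27) = 11.1 × 1.492697 = 16.5689
rent: 4.6 × (2290.56/2048.73) = 4.6 × 1.118039 = 5.1430
cinema ticket: 31.2 × (4.59/6.28) = 31.2 × 0.730892 = 22.8038
cooking oil: 14.7 × (5.11/5.66) = 14.7 × 0.902827 = 13.2716
Index = Σ wᵢ·(p₁ᵢ/p₀ᵢ) = 33.0886 + 4.2075 + 16.5689 + 5.1430 + 22.8038 + 13.2716 = 95.0834

95.1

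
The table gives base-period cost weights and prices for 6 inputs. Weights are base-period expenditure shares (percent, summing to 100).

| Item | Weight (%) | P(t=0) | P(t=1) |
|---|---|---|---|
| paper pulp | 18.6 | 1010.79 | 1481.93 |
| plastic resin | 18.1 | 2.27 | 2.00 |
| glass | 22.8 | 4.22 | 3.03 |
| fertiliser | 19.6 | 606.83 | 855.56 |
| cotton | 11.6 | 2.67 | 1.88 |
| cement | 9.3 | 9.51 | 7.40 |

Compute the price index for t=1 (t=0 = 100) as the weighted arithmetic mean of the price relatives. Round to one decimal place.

102.6

paper pulp: 18.6 × (1481.93/1010.79) = 18.6 × 1.466111 = 27.2697
plastic resin: 18.1 × (2.00/2.27) = 18.1 × 0.881057 = 15.9471
glass: 22.8 × (3.03/4.22) = 22.8 × 0.718009 = 16.3706
fertiliser: 19.6 × (855.56/606.83) = 19.6 × 1.409884 = 27.6337
cotton: 11.6 × (1.88/2.67) = 11.6 × 0.704120 = 8.1678
cement: 9.3 × (7.40/9.51) = 9.3 × 0.778128 = 7.2366
Index = Σ wᵢ·(p₁ᵢ/p₀ᵢ) = 27.2697 + 15.9471 + 16.3706 + 27.6337 + 8.1678 + 7.2366 = 102.6255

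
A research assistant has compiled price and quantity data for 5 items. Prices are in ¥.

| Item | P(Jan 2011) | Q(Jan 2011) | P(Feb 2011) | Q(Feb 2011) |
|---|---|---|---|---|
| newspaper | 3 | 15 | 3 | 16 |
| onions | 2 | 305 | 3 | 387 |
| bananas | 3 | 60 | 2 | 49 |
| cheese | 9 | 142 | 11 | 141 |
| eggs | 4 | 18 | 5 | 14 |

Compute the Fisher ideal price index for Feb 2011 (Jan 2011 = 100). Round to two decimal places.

126.33

Laspeyres component (base-period weights):
ΣP(Feb 2011)Q(Jan 2011) = 3×15 + 3×305 + 2×60 + 11×142 + 5×18 = 45 + 915 + 120 + 1562 + 90 = 2732
ΣP(Jan 2011)Q(Jan 2011) = 3×15 + 2×305 + 3×60 + 9×142 + 4×18 = 45 + 610 + 180 + 1278 + 72 = 2185
L = 2732 / 2185 × 100 = 125.0343
Paasche component (current-period weights):
ΣP(Feb 2011)Q(Feb 2011) = 3×16 + 3×387 + 2×49 + 11×141 + 5×14 = 48 + 1161 + 98 + 1551 + 70 = 2928
ΣP(Jan 2011)Q(Feb 2011) = 3×16 + 2×387 + 3×49 + 9×141 + 4×14 = 48 + 774 + 147 + 1269 + 56 = 2294
P = 2928 / 2294 × 100 = 127.6373
Fisher = √(L × P) = √(125.0343 × 127.6373) = 126.3291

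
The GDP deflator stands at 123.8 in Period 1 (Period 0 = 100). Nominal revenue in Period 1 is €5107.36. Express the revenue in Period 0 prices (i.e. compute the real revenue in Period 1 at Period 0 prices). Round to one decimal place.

4125.5

Real = Nominal ÷ (Index/100) = 5107.36 ÷ (123.8/100)
     = 5107.36 ÷ 1.238 = 4125.4927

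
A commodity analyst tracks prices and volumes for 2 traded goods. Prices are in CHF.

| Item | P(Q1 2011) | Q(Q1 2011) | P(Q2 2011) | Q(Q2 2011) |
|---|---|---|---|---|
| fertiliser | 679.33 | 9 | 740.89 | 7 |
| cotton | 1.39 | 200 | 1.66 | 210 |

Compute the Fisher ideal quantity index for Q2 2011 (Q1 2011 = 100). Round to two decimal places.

Laspeyres component (base-period weights):
ΣP(Q1 2011)Q(Q2 2011) = 679.33×7 + 1.39×210 = 4755.31 + 291.9 = 5047.21
ΣP(Q1 2011)Q(Q1 2011) = 679.33×9 + 1.39×200 = 6113.97 + 278 = 6391.97
L = 5047.21 / 6391.97 × 100 = 78.9617
Paasche component (current-period weights):
ΣP(Q2 2011)Q(Q2 2011) = 740.89×7 + 1.66×210 = 5186.23 + 348.6 = 5534.83
ΣP(Q2 2011)Q(Q1 2011) = 740.89×9 + 1.66×200 = 6668.01 + 332 = 7000.01
P = 5534.83 / 7000.01 × 100 = 79.0689
Fisher = √(L × P) = √(78.9617 × 79.0689) = 79.0153

79.02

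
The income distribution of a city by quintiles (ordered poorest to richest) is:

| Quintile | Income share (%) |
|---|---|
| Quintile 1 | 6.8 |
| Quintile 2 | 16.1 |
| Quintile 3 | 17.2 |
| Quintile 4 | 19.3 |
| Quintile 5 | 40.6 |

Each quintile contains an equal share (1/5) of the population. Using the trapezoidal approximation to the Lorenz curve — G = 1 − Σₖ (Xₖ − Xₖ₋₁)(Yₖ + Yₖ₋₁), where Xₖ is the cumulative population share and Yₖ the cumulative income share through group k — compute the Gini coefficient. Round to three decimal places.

Cumulative income shares Yₖ: 0.0680, 0.2290, 0.4010, 0.5940, 1.0000
Σ (Xₖ−Xₖ₋₁)(Yₖ+Yₖ₋₁) = (1/5)(0.0680+0.0000) + (1/5)(0.2290+0.0680) + (1/5)(0.4010+0.2290) + (1/5)(0.5940+0.4010) + (1/5)(1.0000+0.5940)
  = 0.0136 + 0.0594 + 0.1260 + 0.1990 + 0.3188 = 0.7168
G = 1 − 0.7168 = 0.2832

0.283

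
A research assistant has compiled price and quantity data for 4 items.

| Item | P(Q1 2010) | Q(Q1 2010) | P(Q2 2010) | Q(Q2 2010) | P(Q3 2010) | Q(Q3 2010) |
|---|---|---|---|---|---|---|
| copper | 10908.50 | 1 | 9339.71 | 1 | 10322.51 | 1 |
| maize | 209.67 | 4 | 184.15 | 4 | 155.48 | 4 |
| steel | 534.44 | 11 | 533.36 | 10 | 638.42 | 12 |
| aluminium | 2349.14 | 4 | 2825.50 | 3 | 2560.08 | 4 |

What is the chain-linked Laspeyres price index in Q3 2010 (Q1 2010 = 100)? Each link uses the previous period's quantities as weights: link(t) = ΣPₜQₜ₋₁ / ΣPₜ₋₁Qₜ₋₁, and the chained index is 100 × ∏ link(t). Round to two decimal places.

Link Q1 2010→Q2 2010:
ΣP(Q2 2010)Q(Q1 2010) = 9339.71×1 + 184.15×4 + 533.36×11 + 2825.50×4 = 9339.71 + 736.6 + 5866.96 + 11302 = 27245.27
ΣP(Q1 2010)Q(Q1 2010) = 10908.50×1 + 209.67×4 + 534.44×11 + 2349.14×4 = 10908.5 + 838.68 + 5878.84 + 9396.56 = 27022.58
link = 27245.27/27022.58 = 1.008241
Link Q2 2010→Q3 2010:
ΣP(Q3 2010)Q(Q2 2010) = 10322.51×1 + 155.48×4 + 638.42×10 + 2560.08×3 = 10322.51 + 621.92 + 6384.2 + 7680.24 = 25008.87
ΣP(Q2 2010)Q(Q2 2010) = 9339.71×1 + 184.15×4 + 533.36×10 + 2825.50×3 = 9339.71 + 736.6 + 5333.6 + 8476.5 = 23886.41
link = 25008.87/23886.41 = 1.046992
Chained index = 100 × 1.008241 × 1.046992 = 105.5620

105.56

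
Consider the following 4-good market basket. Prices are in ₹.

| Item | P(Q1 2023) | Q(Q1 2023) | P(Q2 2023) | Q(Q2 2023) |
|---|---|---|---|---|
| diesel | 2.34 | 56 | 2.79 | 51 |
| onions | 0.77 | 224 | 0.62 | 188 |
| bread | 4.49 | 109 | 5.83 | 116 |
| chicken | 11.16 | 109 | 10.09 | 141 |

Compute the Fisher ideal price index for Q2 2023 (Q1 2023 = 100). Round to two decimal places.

100.51

Laspeyres component (base-period weights):
ΣP(Q2 2023)Q(Q1 2023) = 2.79×56 + 0.62×224 + 5.83×109 + 10.09×109 = 156.24 + 138.88 + 635.47 + 1099.81 = 2030.4
ΣP(Q1 2023)Q(Q1 2023) = 2.34×56 + 0.77×224 + 4.49×109 + 11.16×109 = 131.04 + 172.48 + 489.41 + 1216.44 = 2009.37
L = 2030.4 / 2009.37 × 100 = 101.0466
Paasche component (current-period weights):
ΣP(Q2 2023)Q(Q2 2023) = 2.79×51 + 0.62×188 + 5.83×116 + 10.09×141 = 142.29 + 116.56 + 676.28 + 1422.69 = 2357.82
ΣP(Q1 2023)Q(Q2 2023) = 2.34×51 + 0.77×188 + 4.49×116 + 11.16×141 = 119.34 + 144.76 + 520.84 + 1573.56 = 2358.5
P = 2357.82 / 2358.5 × 100 = 99.9712
Fisher = √(L × P) = √(101.0466 × 99.9712) = 100.5074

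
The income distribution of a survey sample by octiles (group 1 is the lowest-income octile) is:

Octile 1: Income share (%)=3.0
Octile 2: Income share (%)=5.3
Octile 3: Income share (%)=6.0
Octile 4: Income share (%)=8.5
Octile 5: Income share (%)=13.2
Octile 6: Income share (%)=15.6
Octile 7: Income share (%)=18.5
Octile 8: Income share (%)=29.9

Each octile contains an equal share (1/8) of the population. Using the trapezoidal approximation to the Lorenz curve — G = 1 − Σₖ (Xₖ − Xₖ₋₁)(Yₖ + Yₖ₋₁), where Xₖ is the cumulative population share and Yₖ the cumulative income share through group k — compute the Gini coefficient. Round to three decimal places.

Cumulative income shares Yₖ: 0.0300, 0.0830, 0.1430, 0.2280, 0.3600, 0.5160, 0.7010, 1.0000
Σ (Xₖ−Xₖ₋₁)(Yₖ+Yₖ₋₁) = (1/8)(0.0300+0.0000) + (1/8)(0.0830+0.0300) + (1/8)(0.1430+0.0830) + (1/8)(0.2280+0.1430) + (1/8)(0.3600+0.2280) + (1/8)(0.5160+0.3600) + (1/8)(0.7010+0.5160) + (1/8)(1.0000+0.7010)
  = 0.0037 + 0.0141 + 0.0282 + 0.0464 + 0.0735 + 0.1095 + 0.1521 + 0.2126 = 0.6402
G = 1 − 0.6402 = 0.3598

0.360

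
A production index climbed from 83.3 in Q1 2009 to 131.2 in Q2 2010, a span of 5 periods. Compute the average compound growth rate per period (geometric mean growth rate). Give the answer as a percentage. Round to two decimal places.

9.51%

Growth factor = (131.2/83.3)^(1/5) = (1.575030)^(1/5) = 1.095110
Growth rate = 1.095110 − 1 = 0.095110 = 9.5110%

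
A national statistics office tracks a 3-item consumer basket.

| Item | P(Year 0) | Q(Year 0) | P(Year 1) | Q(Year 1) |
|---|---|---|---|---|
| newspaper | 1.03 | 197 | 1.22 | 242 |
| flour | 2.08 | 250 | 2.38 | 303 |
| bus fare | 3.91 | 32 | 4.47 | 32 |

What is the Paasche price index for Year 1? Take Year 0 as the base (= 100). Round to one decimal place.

115.4

Paasche price index uses current-period quantities as weights.
ΣP(Year 1)·Q(Year 1) = 1.22×242 + 2.38×303 + 4.47×32 = 295.24 + 721.14 + 143.04 = 1159.42
ΣP(Year 0)·Q(Year 1) = 1.03×242 + 2.08×303 + 3.91×32 = 249.26 + 630.24 + 125.12 = 1004.62
Index = 1159.42 / 1004.62 × 100 = 115.4088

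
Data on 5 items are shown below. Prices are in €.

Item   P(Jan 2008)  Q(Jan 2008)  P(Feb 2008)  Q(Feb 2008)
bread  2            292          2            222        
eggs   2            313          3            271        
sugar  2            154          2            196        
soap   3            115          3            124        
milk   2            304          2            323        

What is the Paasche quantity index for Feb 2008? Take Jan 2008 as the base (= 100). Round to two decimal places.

95.80

Paasche quantity index uses current-period prices as weights.
ΣP(Feb 2008)·Q(Feb 2008) = 2×222 + 3×271 + 2×196 + 3×124 + 2×323 = 444 + 813 + 392 + 372 + 646 = 2667
ΣP(Feb 2008)·Q(Jan 2008) = 2×292 + 3×313 + 2×154 + 3×115 + 2×304 = 584 + 939 + 308 + 345 + 608 = 2784
Index = 2667 / 2784 × 100 = 95.7974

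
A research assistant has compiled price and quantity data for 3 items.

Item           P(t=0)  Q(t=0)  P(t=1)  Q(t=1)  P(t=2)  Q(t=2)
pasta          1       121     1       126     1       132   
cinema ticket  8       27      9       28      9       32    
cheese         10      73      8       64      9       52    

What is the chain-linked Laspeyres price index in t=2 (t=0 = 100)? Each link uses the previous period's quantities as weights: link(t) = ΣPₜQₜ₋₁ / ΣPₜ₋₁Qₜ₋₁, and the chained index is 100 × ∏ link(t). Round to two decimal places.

95.24

Link t=0→t=1:
ΣP(t=1)Q(t=0) = 1×121 + 9×27 + 8×73 = 121 + 243 + 584 = 948
ΣP(t=0)Q(t=0) = 1×121 + 8×27 + 10×73 = 121 + 216 + 730 = 1067
link = 948/1067 = 0.888472
Link t=1→t=2:
ΣP(t=2)Q(t=1) = 1×126 + 9×28 + 9×64 = 126 + 252 + 576 = 954
ΣP(t=1)Q(t=1) = 1×126 + 9×28 + 8×64 = 126 + 252 + 512 = 890
link = 954/890 = 1.071910
Chained index = 100 × 0.888472 × 1.071910 = 95.2362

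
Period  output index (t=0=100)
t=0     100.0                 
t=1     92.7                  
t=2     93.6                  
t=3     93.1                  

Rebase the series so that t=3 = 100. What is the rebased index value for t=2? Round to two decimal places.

100.54

Rebased(t=2) = 93.6 / 93.1 × 100 = 100.5371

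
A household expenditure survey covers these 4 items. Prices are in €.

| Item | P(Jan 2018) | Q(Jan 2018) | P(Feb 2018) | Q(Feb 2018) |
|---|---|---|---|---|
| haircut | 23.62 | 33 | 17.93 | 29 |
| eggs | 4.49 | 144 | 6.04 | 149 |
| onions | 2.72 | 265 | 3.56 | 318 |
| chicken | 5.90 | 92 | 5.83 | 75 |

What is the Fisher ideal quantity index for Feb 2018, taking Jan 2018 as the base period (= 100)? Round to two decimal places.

100.28

Laspeyres component (base-period weights):
ΣP(Jan 2018)Q(Feb 2018) = 23.62×29 + 4.49×149 + 2.72×318 + 5.90×75 = 684.98 + 669.01 + 864.96 + 442.5 = 2661.45
ΣP(Jan 2018)Q(Jan 2018) = 23.62×33 + 4.49×144 + 2.72×265 + 5.90×92 = 779.46 + 646.56 + 720.8 + 542.8 = 2689.62
L = 2661.45 / 2689.62 × 100 = 98.9526
Paasche component (current-period weights):
ΣP(Feb 2018)Q(Feb 2018) = 17.93×29 + 6.04×149 + 3.56×318 + 5.83×75 = 519.97 + 899.96 + 1132.08 + 437.25 = 2989.26
ΣP(Feb 2018)Q(Jan 2018) = 17.93×33 + 6.04×144 + 3.56×265 + 5.83×92 = 591.69 + 869.76 + 943.4 + 536.36 = 2941.21
P = 2989.26 / 2941.21 × 100 = 101.6337
Fisher = √(L × P) = √(98.9526 × 101.6337) = 100.2842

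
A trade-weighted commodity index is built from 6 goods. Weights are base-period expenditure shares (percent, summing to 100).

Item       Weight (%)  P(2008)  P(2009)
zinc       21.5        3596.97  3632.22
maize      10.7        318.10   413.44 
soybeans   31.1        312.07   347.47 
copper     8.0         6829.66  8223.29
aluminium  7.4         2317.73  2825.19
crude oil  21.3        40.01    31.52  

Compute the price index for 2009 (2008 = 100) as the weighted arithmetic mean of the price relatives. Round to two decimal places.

zinc: 21.5 × (3632.22/3596.97) = 21.5 × 1.009800 = 21.7107
maize: 10.7 × (413.44/318.10) = 10.7 × 1.299717 = 13.9070
soybeans: 31.1 × (347.47/312.07) = 31.1 × 1.113436 = 34.6279
copper: 8.0 × (8223.29/6829.66) = 8.0 × 1.204056 = 9.6324
aluminium: 7.4 × (2825.19/2317.73) = 7.4 × 1.218947 = 9.0202
crude oil: 21.3 × (31.52/40.01) = 21.3 × 0.787803 = 16.7802
Index = Σ wᵢ·(p₁ᵢ/p₀ᵢ) = 21.7107 + 13.9070 + 34.6279 + 9.6324 + 9.0202 + 16.7802 = 105.6784

105.68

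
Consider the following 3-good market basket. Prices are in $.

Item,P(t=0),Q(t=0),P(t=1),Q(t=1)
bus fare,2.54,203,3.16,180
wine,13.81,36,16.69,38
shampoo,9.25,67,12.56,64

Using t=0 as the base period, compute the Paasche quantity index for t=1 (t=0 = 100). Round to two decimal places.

96.31

Paasche quantity index uses current-period prices as weights.
ΣP(t=1)·Q(t=1) = 3.16×180 + 16.69×38 + 12.56×64 = 568.8 + 634.22 + 803.84 = 2006.86
ΣP(t=1)·Q(t=0) = 3.16×203 + 16.69×36 + 12.56×67 = 641.48 + 600.84 + 841.52 = 2083.84
Index = 2006.86 / 2083.84 × 100 = 96.3059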